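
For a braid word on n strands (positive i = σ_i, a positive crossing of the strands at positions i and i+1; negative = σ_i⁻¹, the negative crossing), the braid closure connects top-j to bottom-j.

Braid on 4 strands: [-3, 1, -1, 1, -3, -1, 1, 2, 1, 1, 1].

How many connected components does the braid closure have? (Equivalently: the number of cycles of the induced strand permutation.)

Track the strand permutation on 4 strands, starting from identity.
  step 1: s3^-1 swaps positions 3,4 -> [1 2 4 3]
  step 2: s1 swaps positions 1,2 -> [2 1 4 3]
  step 3: s1^-1 swaps positions 1,2 -> [1 2 4 3]
  step 4: s1 swaps positions 1,2 -> [2 1 4 3]
  step 5: s3^-1 swaps positions 3,4 -> [2 1 3 4]
  step 6: s1^-1 swaps positions 1,2 -> [1 2 3 4]
  step 7: s1 swaps positions 1,2 -> [2 1 3 4]
  step 8: s2 swaps positions 2,3 -> [2 3 1 4]
  step 9: s1 swaps positions 1,2 -> [3 2 1 4]
  step 10: s1 swaps positions 1,2 -> [2 3 1 4]
  step 11: s1 swaps positions 1,2 -> [3 2 1 4]
Final permutation (position -> original strand): [3 2 1 4]
Closure components = cycle count of this permutation = 3.

Answer: 3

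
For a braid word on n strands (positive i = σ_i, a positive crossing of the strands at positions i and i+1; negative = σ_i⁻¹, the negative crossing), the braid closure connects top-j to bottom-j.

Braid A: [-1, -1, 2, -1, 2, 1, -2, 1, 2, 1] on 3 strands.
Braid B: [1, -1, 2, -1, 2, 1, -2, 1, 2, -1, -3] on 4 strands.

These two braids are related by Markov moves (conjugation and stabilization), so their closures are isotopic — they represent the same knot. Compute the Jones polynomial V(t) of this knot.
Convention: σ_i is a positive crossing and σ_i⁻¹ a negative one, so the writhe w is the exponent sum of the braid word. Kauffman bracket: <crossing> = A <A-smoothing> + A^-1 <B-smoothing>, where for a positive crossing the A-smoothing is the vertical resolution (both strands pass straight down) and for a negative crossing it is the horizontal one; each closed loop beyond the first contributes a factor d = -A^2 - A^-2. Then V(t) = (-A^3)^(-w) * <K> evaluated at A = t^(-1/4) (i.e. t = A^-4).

-t^5 + t^4 - t^3 + 2*t^2 - t + 2 - t^-1

Derivation:
Markov-equivalent braids have isotopic closures, hence identical knot invariants. Strip the Markov moves from each word to reach a common short braid β, then compute V(t) once on β.
Braid A: s1^-1 s1^-1 s2 s1^-1 s2 s1 s2^-1 s1 s2 s1 on 3 strands reduces by inverse Markov moves (closure unchanged at each step):
  Deconjugate: the word is γ·β·γ⁻¹ with γ = s1^-1 (prefix) and γ⁻¹ = s1 (suffix); strip both.
Reduced to β = s1^-1 s2 s1^-1 s2 s1 s2^-1 s1 s2 on 3 strands, 8 crossings.
Braid B: s1 s1^-1 s2 s1^-1 s2 s1 s2^-1 s1 s2 s1^-1 s3^-1 on 4 strands reduces by inverse Markov moves (closure unchanged at each step):
  Destabilize: the word has the form β·s3^-1 where s3^-1 occurs only as the final letter (β ∈ B_3); drop it and the last strand → 3 strands.
  Deconjugate: the word is γ·β·γ⁻¹ with γ = s1 (prefix) and γ⁻¹ = s1^-1 (suffix); strip both.
Reduced to β = s1^-1 s2 s1^-1 s2 s1 s2^-1 s1 s2 on 3 strands, 8 crossings.
Both give the same β = s1^-1 s2 s1^-1 s2 s1 s2^-1 s1 s2 on 3 strands, so one state sum suffices:
Braid: s1^-1 s2 s1^-1 s2 s1 s2^-1 s1 s2 on 3 strands, 8 crossings.
Writhe w = (#positive) - (#negative) = 5 - 3 = 2.
State-sum expansion of <K>. There are 2^8 = 256 states.
Each crossing splits two ways (0=vertical, 1=horizontal). The state's weight is A^(#A-smoothings - #B-smoothings) * d^(loops - 1).
Tabulate the states by total A-exponent and number of loops L (A-exp: L × count):
  A^8: L=2 ×1
  A^6: L=1 ×3, L=3 ×5
  A^4: L=2 ×22, L=4 ×6
  A^2: L=1 ×18, L=3 ×37, L=5 ×1
  A^0: L=2 ×58, L=4 ×12
  A^-2: L=1 ×24, L=3 ×31, L=5 ×1
  A^-4: L=2 ×23, L=4 ×5
  A^-6: L=3 ×8
  A^-8: L=4 ×1
Each group contributes A^e * Σ count * d^(L-1):
Powers of d = -A^2 - A^-2: d^2 = A^4 + 2 + A^-4; d^3 = -A^6 - 3*A^2 - 3*A^-2 - A^-6; d^4 = A^8 + 4*A^4 + 6 + 4*A^-4 + A^-8.
  A^8 * (d) = -A^10 - A^6
  A^6 * (3 + 5*d^2) = 5*A^10 + 13*A^6 + 5*A^2
  A^4 * (22*d + 6*d^3) = -6*A^10 - 40*A^6 - 40*A^2 - 6*A^-2
  A^2 * (18 + 37*d^2 + d^4) = A^10 + 41*A^6 + 98*A^2 + 41*A^-2 + A^-6
  A^0 * (58*d + 12*d^3) = -12*A^6 - 94*A^2 - 94*A^-2 - 12*A^-6
  A^-2 * (24 + 31*d^2 + d^4) = A^6 + 35*A^2 + 92*A^-2 + 35*A^-6 + A^-10
  A^-4 * (23*d + 5*d^3) = -5*A^2 - 38*A^-2 - 38*A^-6 - 5*A^-10
  A^-6 * (8*d^2) = 8*A^-2 + 16*A^-6 + 8*A^-10
  A^-8 * (d^3) = -A^-2 - 3*A^-6 - 3*A^-10 - A^-14
Summing the groups: <K> = -A^10 + 2*A^6 - A^2 + 2*A^-2 - A^-6 + A^-10 - A^-14
Normalise by the writhe: (-A^3)^(-w) = (-A^3)^(-2) = A^-6, so f(A) = A^-6 * <K> = -A^4 + 2 - A^-4 + 2*A^-8 - A^-12 + A^-16 - A^-20.
Substitute A = t^(-1/4), i.e. A^e → t^(-e/4): V(t) = -t^5 + t^4 - t^3 + 2*t^2 - t + 2 - t^-1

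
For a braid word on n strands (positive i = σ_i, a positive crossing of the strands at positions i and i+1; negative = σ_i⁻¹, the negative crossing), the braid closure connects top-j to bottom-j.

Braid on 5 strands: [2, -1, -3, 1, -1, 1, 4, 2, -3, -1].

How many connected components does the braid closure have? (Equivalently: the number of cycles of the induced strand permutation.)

1

Derivation:
Track the strand permutation on 5 strands, starting from identity.
  step 1: s2 swaps positions 2,3 -> [1 3 2 4 5]
  step 2: s1^-1 swaps positions 1,2 -> [3 1 2 4 5]
  step 3: s3^-1 swaps positions 3,4 -> [3 1 4 2 5]
  step 4: s1 swaps positions 1,2 -> [1 3 4 2 5]
  step 5: s1^-1 swaps positions 1,2 -> [3 1 4 2 5]
  step 6: s1 swaps positions 1,2 -> [1 3 4 2 5]
  step 7: s4 swaps positions 4,5 -> [1 3 4 5 2]
  step 8: s2 swaps positions 2,3 -> [1 4 3 5 2]
  step 9: s3^-1 swaps positions 3,4 -> [1 4 5 3 2]
  step 10: s1^-1 swaps positions 1,2 -> [4 1 5 3 2]
Final permutation (position -> original strand): [4 1 5 3 2]
Closure components = cycle count of this permutation = 1.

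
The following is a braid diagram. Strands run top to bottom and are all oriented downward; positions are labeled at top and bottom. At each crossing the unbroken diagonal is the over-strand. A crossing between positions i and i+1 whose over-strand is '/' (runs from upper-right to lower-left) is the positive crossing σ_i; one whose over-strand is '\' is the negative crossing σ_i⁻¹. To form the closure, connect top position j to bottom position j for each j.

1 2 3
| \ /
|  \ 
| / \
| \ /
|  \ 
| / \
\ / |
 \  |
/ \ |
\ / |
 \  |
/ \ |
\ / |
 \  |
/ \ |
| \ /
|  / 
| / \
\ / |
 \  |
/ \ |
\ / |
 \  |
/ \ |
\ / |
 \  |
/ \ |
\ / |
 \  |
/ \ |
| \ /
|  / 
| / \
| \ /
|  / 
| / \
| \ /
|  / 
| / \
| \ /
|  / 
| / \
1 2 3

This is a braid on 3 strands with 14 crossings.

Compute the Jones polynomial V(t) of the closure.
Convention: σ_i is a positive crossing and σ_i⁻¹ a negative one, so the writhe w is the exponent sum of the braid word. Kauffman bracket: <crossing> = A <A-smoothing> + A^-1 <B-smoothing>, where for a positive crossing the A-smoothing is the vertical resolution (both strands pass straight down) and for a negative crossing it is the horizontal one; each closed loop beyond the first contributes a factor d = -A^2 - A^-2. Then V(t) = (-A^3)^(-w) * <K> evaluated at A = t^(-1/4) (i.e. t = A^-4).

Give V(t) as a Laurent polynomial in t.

Reading the diagram top to bottom ('/'-over between positions i,i+1 = s_i, '\'-over = s_i^-1): braid word = s2^-1 s2^-1 s1^-1 s1^-1 s1^-1 s2 s1^-1 s1^-1 s1^-1 s1^-1 s2 s2 s2 s2.
The presented braid s2^-1 s2^-1 s1^-1 s1^-1 s1^-1 s2 s1^-1 s1^-1 s1^-1 s1^-1 s2 s2 s2 s2 on 3 strands reduces by inverse Markov moves (closure unchanged at each step):
  Deconjugate: the word is γ·β·γ⁻¹ with γ = s2^-1 s2^-1 (prefix) and γ⁻¹ = s2 s2 (suffix); strip both.
Reduced to β = s1^-1 s1^-1 s1^-1 s2 s1^-1 s1^-1 s1^-1 s1^-1 s2 s2 on 3 strands, 10 crossings.
Compute on β:
Braid: s1^-1 s1^-1 s1^-1 s2 s1^-1 s1^-1 s1^-1 s1^-1 s2 s2 on 3 strands, 10 crossings.
Writhe w = (#positive) - (#negative) = 3 - 7 = -4.
Enumerate smoothing states for the bracket polynomial. There are 2^10 = 1024 states.
Each crossing splits two ways (0=vertical, 1=horizontal). The state's weight is A^(#A-smoothings - #B-smoothings) * d^(loops - 1).
Tabulate the states by total A-exponent and number of loops L (A-exp: L × count):
  A^10: L=8 ×1
  A^8: L=7 ×10
  A^6: L=6 ×44, L=8 ×1
  A^4: L=5 ×112, L=7 ×8
  A^2: L=4 ×182, L=6 ×28
  A^0: L=3 ×194, L=5 ×58
  A^-2: L=2 ×130, L=4 ×79, L=6 ×1
  A^-4: L=1 ×45, L=3 ×70, L=5 ×5
  A^-6: L=2 ×36, L=4 ×9
  A^-8: L=3 ×10
  A^-10: L=4 ×1
Each group contributes A^e * Σ count * d^(L-1):
Powers of d = -A^2 - A^-2: d^2 = A^4 + 2 + A^-4; d^3 = -A^6 - 3*A^2 - 3*A^-2 - A^-6; d^4 = A^8 + 4*A^4 + 6 + 4*A^-4 + A^-8; d^5 = -A^10 - 5*A^6 - 10*A^2 - 10*A^-2 - 5*A^-6 - A^-10; d^6 = A^12 + 6*A^8 + 15*A^4 + 20 + 15*A^-4 + 6*A^-8 + A^-12; d^7 = -A^14 - 7*A^10 - 21*A^6 - 35*A^2 - 35*A^-2 - 21*A^-6 - 7*A^-10 - A^-14.
  A^10 * (d^7) = -A^24 - 7*A^20 - 21*A^16 - 35*A^12 - 35*A^8 - 21*A^4 - 7 - A^-4
  A^8 * (10*d^6) = 10*A^20 + 60*A^16 + 150*A^12 + 200*A^8 + 150*A^4 + 60 + 10*A^-4
  A^6 * (44*d^5 + d^7) = -A^20 - 51*A^16 - 241*A^12 - 475*A^8 - 475*A^4 - 241 - 51*A^-4 - A^-8
  A^4 * (112*d^4 + 8*d^6) = 8*A^16 + 160*A^12 + 568*A^8 + 832*A^4 + 568 + 160*A^-4 + 8*A^-8
  A^2 * (182*d^3 + 28*d^5) = -28*A^12 - 322*A^8 - 826*A^4 - 826 - 322*A^-4 - 28*A^-8
  A^0 * (194*d^2 + 58*d^4) = 58*A^8 + 426*A^4 + 736 + 426*A^-4 + 58*A^-8
  A^-2 * (130*d + 79*d^3 + d^5) = -A^8 - 84*A^4 - 377 - 377*A^-4 - 84*A^-8 - A^-12
  A^-4 * (45 + 70*d^2 + 5*d^4) = 5*A^4 + 90 + 215*A^-4 + 90*A^-8 + 5*A^-12
  A^-6 * (36*d + 9*d^3) = -9 - 63*A^-4 - 63*A^-8 - 9*A^-12
  A^-8 * (10*d^2) = 10*A^-4 + 20*A^-8 + 10*A^-12
  A^-10 * (d^3) = -A^-4 - 3*A^-8 - 3*A^-12 - A^-16
Summing the groups: <K> = -A^24 + 2*A^20 - 4*A^16 + 6*A^12 - 7*A^8 + 7*A^4 - 6 + 6*A^-4 - 3*A^-8 + 2*A^-12 - A^-16
Normalise by the writhe: (-A^3)^(-w) = (-A^3)^(4) = A^12, so f(A) = A^12 * <K> = -A^36 + 2*A^32 - 4*A^28 + 6*A^24 - 7*A^20 + 7*A^16 - 6*A^12 + 6*A^8 - 3*A^4 + 2 - A^-4.
Substitute A = t^(-1/4), i.e. A^e → t^(-e/4): V(t) = -t + 2 - 3*t^-1 + 6*t^-2 - 6*t^-3 + 7*t^-4 - 7*t^-5 + 6*t^-6 - 4*t^-7 + 2*t^-8 - t^-9

Answer: -t + 2 - 3*t^-1 + 6*t^-2 - 6*t^-3 + 7*t^-4 - 7*t^-5 + 6*t^-6 - 4*t^-7 + 2*t^-8 - t^-9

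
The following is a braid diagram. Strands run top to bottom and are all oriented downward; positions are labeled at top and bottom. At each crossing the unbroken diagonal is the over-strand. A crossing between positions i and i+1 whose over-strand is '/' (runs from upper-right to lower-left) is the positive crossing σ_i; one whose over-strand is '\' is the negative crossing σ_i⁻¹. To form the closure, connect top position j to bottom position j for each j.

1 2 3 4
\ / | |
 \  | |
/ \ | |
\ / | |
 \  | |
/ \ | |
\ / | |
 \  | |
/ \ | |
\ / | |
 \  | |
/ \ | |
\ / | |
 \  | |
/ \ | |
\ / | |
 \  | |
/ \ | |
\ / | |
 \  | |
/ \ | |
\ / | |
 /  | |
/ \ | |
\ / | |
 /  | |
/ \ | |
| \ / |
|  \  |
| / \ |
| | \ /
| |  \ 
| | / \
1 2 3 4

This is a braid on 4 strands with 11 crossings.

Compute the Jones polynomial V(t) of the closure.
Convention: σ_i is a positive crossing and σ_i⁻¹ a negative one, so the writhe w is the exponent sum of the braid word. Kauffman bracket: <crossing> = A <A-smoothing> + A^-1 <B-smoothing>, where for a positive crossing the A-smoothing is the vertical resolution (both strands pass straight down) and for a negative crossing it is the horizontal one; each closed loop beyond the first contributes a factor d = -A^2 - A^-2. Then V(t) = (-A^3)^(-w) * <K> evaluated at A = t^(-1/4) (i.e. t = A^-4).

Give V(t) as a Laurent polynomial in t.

t^-2 + t^-4 - t^-5 + t^-6 - t^-7

Derivation:
Reading the diagram top to bottom ('/'-over between positions i,i+1 = s_i, '\'-over = s_i^-1): braid word = s1^-1 s1^-1 s1^-1 s1^-1 s1^-1 s1^-1 s1^-1 s1 s1 s2^-1 s3^-1.
The presented braid s1^-1 s1^-1 s1^-1 s1^-1 s1^-1 s1^-1 s1^-1 s1 s1 s2^-1 s3^-1 on 4 strands reduces by inverse Markov moves (closure unchanged at each step):
  Destabilize: the word has the form β·s3^-1 where s3^-1 occurs only as the final letter (β ∈ B_3); drop it and the last strand → 3 strands.
  Destabilize: the word has the form β·s2^-1 where s2^-1 occurs only as the final letter (β ∈ B_2); drop it and the last strand → 2 strands.
  Deconjugate: the word is γ·β·γ⁻¹ with γ = s1^-1 s1^-1 (prefix) and γ⁻¹ = s1 s1 (suffix); strip both.
Reduced to β = s1^-1 s1^-1 s1^-1 s1^-1 s1^-1 on 2 strands, 5 crossings.
Compute on β:
Braid: s1^-1 s1^-1 s1^-1 s1^-1 s1^-1 on 2 strands, 5 crossings.
Writhe w = (#positive) - (#negative) = 0 - 5 = -5.
Enumerate smoothing states for the bracket polynomial. There are 2^5 = 32 states.
Smooth each crossing (0=||, 1=⌣⌢); contribution A^(Σ sign_k(1-2s_k)) * d^(L-1).
  state 00000: A-exp=-5, loops=2, term = A^-5 * d^1
  state 00001: A-exp=-3, loops=1, term = A^-3 * d^0
  state 00010: A-exp=-3, loops=1, term = A^-3 * d^0
  state 00011: A-exp=-1, loops=2, term = A^-1 * d^1
  state 00100: A-exp=-3, loops=1, term = A^-3 * d^0
  state 00101: A-exp=-1, loops=2, term = A^-1 * d^1
  state 00110: A-exp=-1, loops=2, term = A^-1 * d^1
  state 00111: A-exp=+1, loops=3, term = A^1 * d^2
  state 01000: A-exp=-3, loops=1, term = A^-3 * d^0
  state 01001: A-exp=-1, loops=2, term = A^-1 * d^1
  state 01010: A-exp=-1, loops=2, term = A^-1 * d^1
  state 01011: A-exp=+1, loops=3, term = A^1 * d^2
  state 01100: A-exp=-1, loops=2, term = A^-1 * d^1
  state 01101: A-exp=+1, loops=3, term = A^1 * d^2
  state 01110: A-exp=+1, loops=3, term = A^1 * d^2
  state 01111: A-exp=+3, loops=4, term = A^3 * d^3
  state 10000: A-exp=-3, loops=1, term = A^-3 * d^0
  state 10001: A-exp=-1, loops=2, term = A^-1 * d^1
  state 10010: A-exp=-1, loops=2, term = A^-1 * d^1
  state 10011: A-exp=+1, loops=3, term = A^1 * d^2
  state 10100: A-exp=-1, loops=2, term = A^-1 * d^1
  state 10101: A-exp=+1, loops=3, term = A^1 * d^2
  state 10110: A-exp=+1, loops=3, term = A^1 * d^2
  state 10111: A-exp=+3, loops=4, term = A^3 * d^3
  state 11000: A-exp=-1, loops=2, term = A^-1 * d^1
  state 11001: A-exp=+1, loops=3, term = A^1 * d^2
  state 11010: A-exp=+1, loops=3, term = A^1 * d^2
  state 11011: A-exp=+3, loops=4, term = A^3 * d^3
  state 11100: A-exp=+1, loops=3, term = A^1 * d^2
  state 11101: A-exp=+3, loops=4, term = A^3 * d^3
  state 11110: A-exp=+3, loops=4, term = A^3 * d^3
  state 11111: A-exp=+5, loops=5, term = A^5 * d^4
Collect the terms by A-exponent (count of states per loop number):
Powers of d = -A^2 - A^-2: d^2 = A^4 + 2 + A^-4; d^3 = -A^6 - 3*A^2 - 3*A^-2 - A^-6; d^4 = A^8 + 4*A^4 + 6 + 4*A^-4 + A^-8.
  A^5 * (d^4) = A^13 + 4*A^9 + 6*A^5 + 4*A + A^-3
  A^3 * (5*d^3) = -5*A^9 - 15*A^5 - 15*A - 5*A^-3
  A^1 * (10*d^2) = 10*A^5 + 20*A + 10*A^-3
  A^-1 * (10*d) = -10*A - 10*A^-3
  A^-3 * (5) = 5*A^-3
  A^-5 * (d) = -A^-3 - A^-7
Summing the groups: <K> = A^13 - A^9 + A^5 - A - A^-7
Normalise by the writhe: (-A^3)^(-w) = (-A^3)^(5) = -A^15, so f(A) = -A^15 * <K> = -A^28 + A^24 - A^20 + A^16 + A^8.
Substitute A = t^(-1/4), i.e. A^e → t^(-e/4): V(t) = t^-2 + t^-4 - t^-5 + t^-6 - t^-7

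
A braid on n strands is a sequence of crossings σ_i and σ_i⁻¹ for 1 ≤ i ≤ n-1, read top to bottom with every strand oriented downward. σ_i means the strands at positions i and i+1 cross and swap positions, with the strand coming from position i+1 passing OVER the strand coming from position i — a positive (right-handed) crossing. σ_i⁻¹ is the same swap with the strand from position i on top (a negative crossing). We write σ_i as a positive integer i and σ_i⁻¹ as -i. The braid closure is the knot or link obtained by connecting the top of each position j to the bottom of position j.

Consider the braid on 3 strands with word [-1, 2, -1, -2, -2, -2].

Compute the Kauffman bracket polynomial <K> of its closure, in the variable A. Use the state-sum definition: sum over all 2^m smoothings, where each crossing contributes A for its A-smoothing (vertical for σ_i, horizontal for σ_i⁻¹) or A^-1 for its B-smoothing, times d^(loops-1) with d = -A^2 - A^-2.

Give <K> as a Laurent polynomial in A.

-A^12 + A^8 - A^4 + 2 - A^-4 + A^-8

Derivation:
Braid: s1^-1 s2 s1^-1 s2^-1 s2^-1 s2^-1 on 3 strands, 6 crossings.
Writhe w = (#positive) - (#negative) = 1 - 5 = -4.
Enumerate smoothing states for the bracket polynomial. There are 2^6 = 64 states.
Smooth each crossing (0=||, 1=⌣⌢); contribution A^(Σ sign_k(1-2s_k)) * d^(L-1).
Tabulate the states by total A-exponent and number of loops L (A-exp: L × count):
  A^6: L=4 ×1
  A^4: L=3 ×6
  A^2: L=2 ×12, L=4 ×3
  A^0: L=1 ×9, L=3 ×10, L=5 ×1
  A^-2: L=2 ×12, L=4 ×3
  A^-4: L=1 ×2, L=3 ×4
  A^-6: L=2 ×1
Each group contributes A^e * Σ count * d^(L-1):
Powers of d = -A^2 - A^-2: d^2 = A^4 + 2 + A^-4; d^3 = -A^6 - 3*A^2 - 3*A^-2 - A^-6; d^4 = A^8 + 4*A^4 + 6 + 4*A^-4 + A^-8.
  A^6 * (d^3) = -A^12 - 3*A^8 - 3*A^4 - 1
  A^4 * (6*d^2) = 6*A^8 + 12*A^4 + 6
  A^2 * (12*d + 3*d^3) = -3*A^8 - 21*A^4 - 21 - 3*A^-4
  A^0 * (9 + 10*d^2 + d^4) = A^8 + 14*A^4 + 35 + 14*A^-4 + A^-8
  A^-2 * (12*d + 3*d^3) = -3*A^4 - 21 - 21*A^-4 - 3*A^-8
  A^-4 * (2 + 4*d^2) = 4 + 10*A^-4 + 4*A^-8
  A^-6 * (d) = -A^-4 - A^-8
Summing the groups: <K> = -A^12 + A^8 - A^4 + 2 - A^-4 + A^-8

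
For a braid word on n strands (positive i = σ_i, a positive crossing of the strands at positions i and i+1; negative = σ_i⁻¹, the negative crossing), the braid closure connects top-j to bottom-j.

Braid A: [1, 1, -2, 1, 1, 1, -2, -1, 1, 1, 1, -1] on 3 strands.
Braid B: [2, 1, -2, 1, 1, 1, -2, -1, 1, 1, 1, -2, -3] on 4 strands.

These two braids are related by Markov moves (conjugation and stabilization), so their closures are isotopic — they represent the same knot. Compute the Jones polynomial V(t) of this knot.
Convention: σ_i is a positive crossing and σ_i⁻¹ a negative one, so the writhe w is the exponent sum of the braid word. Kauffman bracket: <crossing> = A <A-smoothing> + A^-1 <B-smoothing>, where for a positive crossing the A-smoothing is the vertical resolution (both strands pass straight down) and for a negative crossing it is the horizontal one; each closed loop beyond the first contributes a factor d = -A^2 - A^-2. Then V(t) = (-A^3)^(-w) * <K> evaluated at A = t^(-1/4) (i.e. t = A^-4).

t^8 - 2*t^7 + 3*t^6 - 4*t^5 + 3*t^4 - 3*t^3 + 3*t^2 - t + 1

Derivation:
Markov-equivalent braids have isotopic closures, hence identical knot invariants. Strip the Markov moves from each word to reach a common short braid β, then compute V(t) once on β.
Braid A: s1 s1 s2^-1 s1 s1 s1 s2^-1 s1^-1 s1 s1 s1 s1^-1 on 3 strands reduces by inverse Markov moves (closure unchanged at each step):
  Deconjugate: the word is γ·β·γ⁻¹ with γ = s1 (prefix) and γ⁻¹ = s1^-1 (suffix); strip both.
Reduced to β = s1 s2^-1 s1 s1 s1 s2^-1 s1^-1 s1 s1 s1 on 3 strands, 10 crossings.
Braid B: s2 s1 s2^-1 s1 s1 s1 s2^-1 s1^-1 s1 s1 s1 s2^-1 s3^-1 on 4 strands reduces by inverse Markov moves (closure unchanged at each step):
  Destabilize: the word has the form β·s3^-1 where s3^-1 occurs only as the final letter (β ∈ B_3); drop it and the last strand → 3 strands.
  Deconjugate: the word is γ·β·γ⁻¹ with γ = s2 (prefix) and γ⁻¹ = s2^-1 (suffix); strip both.
Reduced to β = s1 s2^-1 s1 s1 s1 s2^-1 s1^-1 s1 s1 s1 on 3 strands, 10 crossings.
Both give the same β = s1 s2^-1 s1 s1 s1 s2^-1 s1^-1 s1 s1 s1 on 3 strands, so one state sum suffices:
First cancel adjacent σ_i σ_i⁻¹ pairs (Reidemeister II — same braid, same closure): s1 s2^-1 s1 s1 s1 s2^-1 s1^-1 s1 s1 s1 → s1 s2^-1 s1 s1 s1 s2^-1 s1 s1.
Braid: s1 s2^-1 s1 s1 s1 s2^-1 s1 s1 on 3 strands, 8 crossings.
Writhe w = (#positive) - (#negative) = 6 - 2 = 4.
State-sum expansion of <K>. There are 2^8 = 256 states.
Smooth each crossing (0=||, 1=⌣⌢); contribution A^(Σ sign_k(1-2s_k)) * d^(L-1).
Tabulate the states by total A-exponent and number of loops L (A-exp: L × count):
  A^8: L=3 ×1
  A^6: L=2 ×8
  A^4: L=1 ×21, L=3 ×7
  A^2: L=2 ×54, L=4 ×2
  A^0: L=3 ×70
  A^-2: L=4 ×56
  A^-4: L=5 ×28
  A^-6: L=6 ×8
  A^-8: L=7 ×1
Each group contributes A^e * Σ count * d^(L-1):
Powers of d = -A^2 - A^-2: d^2 = A^4 + 2 + A^-4; d^3 = -A^6 - 3*A^2 - 3*A^-2 - A^-6; d^4 = A^8 + 4*A^4 + 6 + 4*A^-4 + A^-8; d^5 = -A^10 - 5*A^6 - 10*A^2 - 10*A^-2 - 5*A^-6 - A^-10; d^6 = A^12 + 6*A^8 + 15*A^4 + 20 + 15*A^-4 + 6*A^-8 + A^-12.
  A^8 * (d^2) = A^12 + 2*A^8 + A^4
  A^6 * (8*d) = -8*A^8 - 8*A^4
  A^4 * (21 + 7*d^2) = 7*A^8 + 35*A^4 + 7
  A^2 * (54*d + 2*d^3) = -2*A^8 - 60*A^4 - 60 - 2*A^-4
  A^0 * (70*d^2) = 70*A^4 + 140 + 70*A^-4
  A^-2 * (56*d^3) = -56*A^4 - 168 - 168*A^-4 - 56*A^-8
  A^-4 * (28*d^4) = 28*A^4 + 112 + 168*A^-4 + 112*A^-8 + 28*A^-12
  A^-6 * (8*d^5) = -8*A^4 - 40 - 80*A^-4 - 80*A^-8 - 40*A^-12 - 8*A^-16
  A^-8 * (d^6) = A^4 + 6 + 15*A^-4 + 20*A^-8 + 15*A^-12 + 6*A^-16 + A^-20
Summing the groups: <K> = A^12 - A^8 + 3*A^4 - 3 + 3*A^-4 - 4*A^-8 + 3*A^-12 - 2*A^-16 + A^-20
Normalise by the writhe: (-A^3)^(-w) = (-A^3)^(-4) = A^-12, so f(A) = A^-12 * <K> = 1 - A^-4 + 3*A^-8 - 3*A^-12 + 3*A^-16 - 4*A^-20 + 3*A^-24 - 2*A^-28 + A^-32.
Substitute A = t^(-1/4), i.e. A^e → t^(-e/4): V(t) = t^8 - 2*t^7 + 3*t^6 - 4*t^5 + 3*t^4 - 3*t^3 + 3*t^2 - t + 1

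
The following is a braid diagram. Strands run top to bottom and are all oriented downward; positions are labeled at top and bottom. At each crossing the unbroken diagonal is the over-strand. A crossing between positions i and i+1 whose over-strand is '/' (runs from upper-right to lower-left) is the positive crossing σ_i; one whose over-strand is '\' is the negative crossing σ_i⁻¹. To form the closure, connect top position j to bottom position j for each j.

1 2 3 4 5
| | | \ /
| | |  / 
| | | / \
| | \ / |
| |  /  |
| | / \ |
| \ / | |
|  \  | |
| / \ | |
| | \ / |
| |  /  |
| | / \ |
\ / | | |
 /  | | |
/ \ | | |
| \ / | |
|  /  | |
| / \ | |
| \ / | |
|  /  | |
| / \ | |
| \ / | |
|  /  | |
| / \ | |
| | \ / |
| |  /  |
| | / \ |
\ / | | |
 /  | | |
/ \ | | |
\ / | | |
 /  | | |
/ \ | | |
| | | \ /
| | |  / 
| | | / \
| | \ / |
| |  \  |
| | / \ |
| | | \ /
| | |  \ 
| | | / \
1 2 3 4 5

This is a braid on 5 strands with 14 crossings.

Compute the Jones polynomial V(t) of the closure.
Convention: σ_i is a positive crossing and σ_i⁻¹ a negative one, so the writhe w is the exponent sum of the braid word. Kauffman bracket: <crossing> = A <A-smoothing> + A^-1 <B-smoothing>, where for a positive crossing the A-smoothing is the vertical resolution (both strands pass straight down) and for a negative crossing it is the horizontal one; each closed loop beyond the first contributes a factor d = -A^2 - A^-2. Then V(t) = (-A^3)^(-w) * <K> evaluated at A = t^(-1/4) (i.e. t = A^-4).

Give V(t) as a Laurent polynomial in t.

Reading the diagram top to bottom ('/'-over between positions i,i+1 = s_i, '\'-over = s_i^-1): braid word = s4 s3 s2^-1 s3 s1 s2 s2 s2 s3 s1 s1 s4 s3^-1 s4^-1.
The presented braid s4 s3 s2^-1 s3 s1 s2 s2 s2 s3 s1 s1 s4 s3^-1 s4^-1 on 5 strands reduces by inverse Markov moves (closure unchanged at each step):
  Deconjugate: the word is γ·β·γ⁻¹ with γ = s4 s3 (prefix) and γ⁻¹ = s3^-1 s4^-1 (suffix); strip both.
  Destabilize: the word has the form β·s4 where s4 occurs only as the final letter (β ∈ B_4); drop it and the last strand → 4 strands.
Reduced to β = s2^-1 s3 s1 s2 s2 s2 s3 s1 s1 on 4 strands, 9 crossings.
Compute on β:
Braid: s2^-1 s3 s1 s2 s2 s2 s3 s1 s1 on 4 strands, 9 crossings.
Writhe w = (#positive) - (#negative) = 8 - 1 = 7.
Computing the Kauffman bracket via state sum. There are 2^9 = 512 states.
Smooth each crossing (0=||, 1=⌣⌢); contribution A^(Σ sign_k(1-2s_k)) * d^(L-1).
Tabulate the states by total A-exponent and number of loops L (A-exp: L × count):
  A^9: L=3 ×1
  A^7: L=2 ×5, L=4 ×4
  A^5: L=1 ×6, L=3 ×27, L=5 ×3
  A^3: L=2 ×57, L=4 ×26, L=6 ×1
  A^1: L=1 ×39, L=3 ×77, L=5 ×10
  A^-1: L=2 ×81, L=4 ×44, L=6 ×1
  A^-3: L=3 ×73, L=5 ×11
  A^-5: L=4 ×35, L=6 ×1
  A^-7: L=5 ×9
  A^-9: L=6 ×1
Each group contributes A^e * Σ count * d^(L-1):
Powers of d = -A^2 - A^-2: d^2 = A^4 + 2 + A^-4; d^3 = -A^6 - 3*A^2 - 3*A^-2 - A^-6; d^4 = A^8 + 4*A^4 + 6 + 4*A^-4 + A^-8; d^5 = -A^10 - 5*A^6 - 10*A^2 - 10*A^-2 - 5*A^-6 - A^-10.
  A^9 * (d^2) = A^13 + 2*A^9 + A^5
  A^7 * (5*d + 4*d^3) = -4*A^13 - 17*A^9 - 17*A^5 - 4*A
  A^5 * (6 + 27*d^2 + 3*d^4) = 3*A^13 + 39*A^9 + 78*A^5 + 39*A + 3*A^-3
  A^3 * (57*d + 26*d^3 + d^5) = -A^13 - 31*A^9 - 145*A^5 - 145*A - 31*A^-3 - A^-7
  A^1 * (39 + 77*d^2 + 10*d^4) = 10*A^9 + 117*A^5 + 253*A + 117*A^-3 + 10*A^-7
  A^-1 * (81*d + 44*d^3 + d^5) = -A^9 - 49*A^5 - 223*A - 223*A^-3 - 49*A^-7 - A^-11
  A^-3 * (73*d^2 + 11*d^4) = 11*A^5 + 117*A + 212*A^-3 + 117*A^-7 + 11*A^-11
  A^-5 * (35*d^3 + d^5) = -A^5 - 40*A - 115*A^-3 - 115*A^-7 - 40*A^-11 - A^-15
  A^-7 * (9*d^4) = 9*A + 36*A^-3 + 54*A^-7 + 36*A^-11 + 9*A^-15
  A^-9 * (d^5) = -A - 5*A^-3 - 10*A^-7 - 10*A^-11 - 5*A^-15 - A^-19
Summing the groups: <K> = -A^13 + 2*A^9 - 5*A^5 + 5*A - 6*A^-3 + 6*A^-7 - 4*A^-11 + 3*A^-15 - A^-19
Normalise by the writhe: (-A^3)^(-w) = (-A^3)^(-7) = -A^-21, so f(A) = -A^-21 * <K> = A^-8 - 2*A^-12 + 5*A^-16 - 5*A^-20 + 6*A^-24 - 6*A^-28 + 4*A^-32 - 3*A^-36 + A^-40.
Substitute A = t^(-1/4), i.e. A^e → t^(-e/4): V(t) = t^10 - 3*t^9 + 4*t^8 - 6*t^7 + 6*t^6 - 5*t^5 + 5*t^4 - 2*t^3 + t^2

Answer: t^10 - 3*t^9 + 4*t^8 - 6*t^7 + 6*t^6 - 5*t^5 + 5*t^4 - 2*t^3 + t^2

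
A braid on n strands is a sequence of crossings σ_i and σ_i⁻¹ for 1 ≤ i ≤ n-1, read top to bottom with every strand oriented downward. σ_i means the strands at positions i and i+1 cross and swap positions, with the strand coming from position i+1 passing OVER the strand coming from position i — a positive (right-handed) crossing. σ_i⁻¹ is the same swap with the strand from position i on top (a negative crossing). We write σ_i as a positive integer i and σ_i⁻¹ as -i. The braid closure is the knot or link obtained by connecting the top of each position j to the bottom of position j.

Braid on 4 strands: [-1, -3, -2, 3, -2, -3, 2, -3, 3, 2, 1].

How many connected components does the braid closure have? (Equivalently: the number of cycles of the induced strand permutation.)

Track the strand permutation on 4 strands, starting from identity.
  step 1: s1^-1 swaps positions 1,2 -> [2 1 3 4]
  step 2: s3^-1 swaps positions 3,4 -> [2 1 4 3]
  step 3: s2^-1 swaps positions 2,3 -> [2 4 1 3]
  step 4: s3 swaps positions 3,4 -> [2 4 3 1]
  step 5: s2^-1 swaps positions 2,3 -> [2 3 4 1]
  step 6: s3^-1 swaps positions 3,4 -> [2 3 1 4]
  step 7: s2 swaps positions 2,3 -> [2 1 3 4]
  step 8: s3^-1 swaps positions 3,4 -> [2 1 4 3]
  step 9: s3 swaps positions 3,4 -> [2 1 3 4]
  step 10: s2 swaps positions 2,3 -> [2 3 1 4]
  step 11: s1 swaps positions 1,2 -> [3 2 1 4]
Final permutation (position -> original strand): [3 2 1 4]
Closure components = cycle count of this permutation = 3.

Answer: 3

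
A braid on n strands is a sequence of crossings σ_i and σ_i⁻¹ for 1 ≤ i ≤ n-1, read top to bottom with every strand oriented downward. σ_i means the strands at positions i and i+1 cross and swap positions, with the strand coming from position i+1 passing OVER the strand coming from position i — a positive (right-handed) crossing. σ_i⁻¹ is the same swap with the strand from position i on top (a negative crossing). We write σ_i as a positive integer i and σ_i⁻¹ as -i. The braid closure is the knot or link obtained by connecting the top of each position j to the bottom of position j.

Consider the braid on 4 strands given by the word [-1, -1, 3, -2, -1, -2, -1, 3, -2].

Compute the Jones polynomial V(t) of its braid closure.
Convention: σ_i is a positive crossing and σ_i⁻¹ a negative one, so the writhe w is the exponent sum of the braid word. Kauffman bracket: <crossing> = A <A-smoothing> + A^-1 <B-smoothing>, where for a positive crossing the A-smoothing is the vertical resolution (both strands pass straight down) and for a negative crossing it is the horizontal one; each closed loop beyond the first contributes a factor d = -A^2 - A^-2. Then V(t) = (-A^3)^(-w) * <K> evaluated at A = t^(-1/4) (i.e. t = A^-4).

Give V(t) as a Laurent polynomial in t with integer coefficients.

Braid: s1^-1 s1^-1 s3 s2^-1 s1^-1 s2^-1 s1^-1 s3 s2^-1 on 4 strands, 9 crossings.
Writhe w = (#positive) - (#negative) = 2 - 7 = -5.
Computing the Kauffman bracket via state sum. There are 2^9 = 512 states.
For each crossing: s=0 is the vertical smoothing, s=1 horizontal. Crossing k contributes A^(sign_k * (1 - 2*s_k)); loop factor d = -A^2 - A^-2.
Tabulate the states by total A-exponent and number of loops L (A-exp: L × count):
  A^9: L=3 ×1
  A^7: L=2 ×4, L=4 ×5
  A^5: L=1 ×4, L=3 ×26, L=5 ×6
  A^3: L=2 ×43, L=4 ×40, L=6 ×1
  A^1: L=1 ×23, L=3 ×92, L=5 ×11
  A^-1: L=2 ×91, L=4 ×34, L=6 ×1
  A^-3: L=1 ×32, L=3 ×48, L=5 ×4
  A^-5: L=2 ×28, L=4 ×8
  A^-7: L=3 ×9
  A^-9: L=4 ×1
Each group contributes A^e * Σ count * d^(L-1):
Powers of d = -A^2 - A^-2: d^2 = A^4 + 2 + A^-4; d^3 = -A^6 - 3*A^2 - 3*A^-2 - A^-6; d^4 = A^8 + 4*A^4 + 6 + 4*A^-4 + A^-8; d^5 = -A^10 - 5*A^6 - 10*A^2 - 10*A^-2 - 5*A^-6 - A^-10.
  A^9 * (d^2) = A^13 + 2*A^9 + A^5
  A^7 * (4*d + 5*d^3) = -5*A^13 - 19*A^9 - 19*A^5 - 5*A
  A^5 * (4 + 26*d^2 + 6*d^4) = 6*A^13 + 50*A^9 + 92*A^5 + 50*A + 6*A^-3
  A^3 * (43*d + 40*d^3 + d^5) = -A^13 - 45*A^9 - 173*A^5 - 173*A - 45*A^-3 - A^-7
  A^1 * (23 + 92*d^2 + 11*d^4) = 11*A^9 + 136*A^5 + 273*A + 136*A^-3 + 11*A^-7
  A^-1 * (91*d + 34*d^3 + d^5) = -A^9 - 39*A^5 - 203*A - 203*A^-3 - 39*A^-7 - A^-11
  A^-3 * (32 + 48*d^2 + 4*d^4) = 4*A^5 + 64*A + 152*A^-3 + 64*A^-7 + 4*A^-11
  A^-5 * (28*d + 8*d^3) = -8*A - 52*A^-3 - 52*A^-7 - 8*A^-11
  A^-7 * (9*d^2) = 9*A^-3 + 18*A^-7 + 9*A^-11
  A^-9 * (d^3) = -A^-3 - 3*A^-7 - 3*A^-11 - A^-15
Summing the groups: <K> = A^13 - 2*A^9 + 2*A^5 - 2*A + 2*A^-3 - 2*A^-7 + A^-11 - A^-15
Normalise by the writhe: (-A^3)^(-w) = (-A^3)^(5) = -A^15, so f(A) = -A^15 * <K> = -A^28 + 2*A^24 - 2*A^20 + 2*A^16 - 2*A^12 + 2*A^8 - A^4 + 1.
Substitute A = t^(-1/4), i.e. A^e → t^(-e/4): V(t) = 1 - t^-1 + 2*t^-2 - 2*t^-3 + 2*t^-4 - 2*t^-5 + 2*t^-6 - t^-7

Answer: 1 - t^-1 + 2*t^-2 - 2*t^-3 + 2*t^-4 - 2*t^-5 + 2*t^-6 - t^-7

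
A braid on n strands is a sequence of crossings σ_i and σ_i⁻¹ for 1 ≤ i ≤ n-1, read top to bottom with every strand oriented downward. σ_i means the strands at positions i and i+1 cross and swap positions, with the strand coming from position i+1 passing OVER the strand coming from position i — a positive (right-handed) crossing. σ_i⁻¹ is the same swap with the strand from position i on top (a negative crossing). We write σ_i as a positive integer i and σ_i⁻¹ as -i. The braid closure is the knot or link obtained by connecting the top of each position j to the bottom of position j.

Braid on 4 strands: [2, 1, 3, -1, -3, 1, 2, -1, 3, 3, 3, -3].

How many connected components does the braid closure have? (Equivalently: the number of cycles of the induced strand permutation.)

Track the strand permutation on 4 strands, starting from identity.
  step 1: s2 swaps positions 2,3 -> [1 3 2 4]
  step 2: s1 swaps positions 1,2 -> [3 1 2 4]
  step 3: s3 swaps positions 3,4 -> [3 1 4 2]
  step 4: s1^-1 swaps positions 1,2 -> [1 3 4 2]
  step 5: s3^-1 swaps positions 3,4 -> [1 3 2 4]
  step 6: s1 swaps positions 1,2 -> [3 1 2 4]
  step 7: s2 swaps positions 2,3 -> [3 2 1 4]
  step 8: s1^-1 swaps positions 1,2 -> [2 3 1 4]
  step 9: s3 swaps positions 3,4 -> [2 3 4 1]
  step 10: s3 swaps positions 3,4 -> [2 3 1 4]
  step 11: s3 swaps positions 3,4 -> [2 3 4 1]
  step 12: s3^-1 swaps positions 3,4 -> [2 3 1 4]
Final permutation (position -> original strand): [2 3 1 4]
Closure components = cycle count of this permutation = 2.

Answer: 2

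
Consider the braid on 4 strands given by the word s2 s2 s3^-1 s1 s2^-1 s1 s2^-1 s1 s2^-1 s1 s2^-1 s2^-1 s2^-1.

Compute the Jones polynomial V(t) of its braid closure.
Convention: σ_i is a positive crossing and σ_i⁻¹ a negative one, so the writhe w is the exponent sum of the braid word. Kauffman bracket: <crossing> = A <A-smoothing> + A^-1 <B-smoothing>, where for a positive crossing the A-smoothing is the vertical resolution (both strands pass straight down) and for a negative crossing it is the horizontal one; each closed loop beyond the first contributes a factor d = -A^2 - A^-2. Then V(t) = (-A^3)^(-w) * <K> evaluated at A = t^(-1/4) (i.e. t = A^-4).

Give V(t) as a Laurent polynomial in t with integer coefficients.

The presented braid s2 s2 s3^-1 s1 s2^-1 s1 s2^-1 s1 s2^-1 s1 s2^-1 s2^-1 s2^-1 on 4 strands reduces by inverse Markov moves (closure unchanged at each step):
  Deconjugate: the word is γ·β·γ⁻¹ with γ = s2 s2 (prefix) and γ⁻¹ = s2^-1 s2^-1 (suffix); strip both.
Reduced to β = s3^-1 s1 s2^-1 s1 s2^-1 s1 s2^-1 s1 s2^-1 on 4 strands, 9 crossings.
Compute on β:
Braid: s3^-1 s1 s2^-1 s1 s2^-1 s1 s2^-1 s1 s2^-1 on 4 strands, 9 crossings.
Writhe w = (#positive) - (#negative) = 4 - 5 = -1.
Enumerate smoothing states for the bracket polynomial. There are 2^9 = 512 states.
Smooth each crossing (0=||, 1=⌣⌢); contribution A^(Σ sign_k(1-2s_k)) * d^(L-1).
Tabulate the states by total A-exponent and number of loops L (A-exp: L × count):
  A^9: L=5 ×1
  A^7: L=4 ×8, L=6 ×1
  A^5: L=3 ×28, L=5 ×8
  A^3: L=2 ×52, L=4 ×32
  A^1: L=1 ×45, L=3 ×77, L=5 ×4
  A^-1: L=2 ×97, L=4 ×29
  A^-3: L=3 ×80, L=5 ×4
  A^-5: L=4 ×36
  A^-7: L=5 ×9
  A^-9: L=6 ×1
Each group contributes A^e * Σ count * d^(L-1):
Powers of d = -A^2 - A^-2: d^2 = A^4 + 2 + A^-4; d^3 = -A^6 - 3*A^2 - 3*A^-2 - A^-6; d^4 = A^8 + 4*A^4 + 6 + 4*A^-4 + A^-8; d^5 = -A^10 - 5*A^6 - 10*A^2 - 10*A^-2 - 5*A^-6 - A^-10.
  A^9 * (d^4) = A^17 + 4*A^13 + 6*A^9 + 4*A^5 + A
  A^7 * (8*d^3 + d^5) = -A^17 - 13*A^13 - 34*A^9 - 34*A^5 - 13*A - A^-3
  A^5 * (28*d^2 + 8*d^4) = 8*A^13 + 60*A^9 + 104*A^5 + 60*A + 8*A^-3
  A^3 * (52*d + 32*d^3) = -32*A^9 - 148*A^5 - 148*A - 32*A^-3
  A^1 * (45 + 77*d^2 + 4*d^4) = 4*A^9 + 93*A^5 + 223*A + 93*A^-3 + 4*A^-7
  A^-1 * (97*d + 29*d^3) = -29*A^5 - 184*A - 184*A^-3 - 29*A^-7
  A^-3 * (80*d^2 + 4*d^4) = 4*A^5 + 96*A + 184*A^-3 + 96*A^-7 + 4*A^-11
  A^-5 * (36*d^3) = -36*A - 108*A^-3 - 108*A^-7 - 36*A^-11
  A^-7 * (9*d^4) = 9*A + 36*A^-3 + 54*A^-7 + 36*A^-11 + 9*A^-15
  A^-9 * (d^5) = -A - 5*A^-3 - 10*A^-7 - 10*A^-11 - 5*A^-15 - A^-19
Summing the groups: <K> = -A^13 + 4*A^9 - 6*A^5 + 7*A - 9*A^-3 + 7*A^-7 - 6*A^-11 + 4*A^-15 - A^-19
Normalise by the writhe: (-A^3)^(-w) = (-A^3)^(1) = -A^3, so f(A) = -A^3 * <K> = A^16 - 4*A^12 + 6*A^8 - 7*A^4 + 9 - 7*A^-4 + 6*A^-8 - 4*A^-12 + A^-16.
Substitute A = t^(-1/4), i.e. A^e → t^(-e/4): V(t) = t^4 - 4*t^3 + 6*t^2 - 7*t + 9 - 7*t^-1 + 6*t^-2 - 4*t^-3 + t^-4

Answer: t^4 - 4*t^3 + 6*t^2 - 7*t + 9 - 7*t^-1 + 6*t^-2 - 4*t^-3 + t^-4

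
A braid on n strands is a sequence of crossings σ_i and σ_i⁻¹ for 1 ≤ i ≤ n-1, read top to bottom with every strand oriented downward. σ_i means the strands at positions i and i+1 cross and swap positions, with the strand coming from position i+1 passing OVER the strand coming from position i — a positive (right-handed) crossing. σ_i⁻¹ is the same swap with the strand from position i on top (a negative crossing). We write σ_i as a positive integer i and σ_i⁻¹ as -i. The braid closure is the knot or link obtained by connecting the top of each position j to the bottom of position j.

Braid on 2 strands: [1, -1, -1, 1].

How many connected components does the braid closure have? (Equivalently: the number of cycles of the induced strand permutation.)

2

Derivation:
Track the strand permutation on 2 strands, starting from identity.
  step 1: s1 swaps positions 1,2 -> [2 1]
  step 2: s1^-1 swaps positions 1,2 -> [1 2]
  step 3: s1^-1 swaps positions 1,2 -> [2 1]
  step 4: s1 swaps positions 1,2 -> [1 2]
Final permutation (position -> original strand): [1 2]
Closure components = cycle count of this permutation = 2.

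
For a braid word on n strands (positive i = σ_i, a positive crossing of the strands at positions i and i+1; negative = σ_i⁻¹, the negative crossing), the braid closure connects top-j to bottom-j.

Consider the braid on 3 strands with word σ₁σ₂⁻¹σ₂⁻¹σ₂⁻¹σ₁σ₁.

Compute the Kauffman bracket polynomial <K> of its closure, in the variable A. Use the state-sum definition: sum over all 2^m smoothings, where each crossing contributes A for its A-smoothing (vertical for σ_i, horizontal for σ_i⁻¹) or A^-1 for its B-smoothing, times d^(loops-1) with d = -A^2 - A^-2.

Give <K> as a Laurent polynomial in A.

-A^12 + A^8 - A^4 + 3 - A^-4 + A^-8 - A^-12

Derivation:
Braid: s1 s2^-1 s2^-1 s2^-1 s1 s1 on 3 strands, 6 crossings.
Writhe w = (#positive) - (#negative) = 3 - 3 = 0.
State-sum expansion of <K>. There are 2^6 = 64 states.
For each crossing: s=0 is the vertical smoothing, s=1 horizontal. Crossing k contributes A^(sign_k * (1 - 2*s_k)); loop factor d = -A^2 - A^-2.
Tabulate the states by total A-exponent and number of loops L (A-exp: L × count):
  A^6: L=4 ×1
  A^4: L=3 ×6
  A^2: L=2 ×12, L=4 ×3
  A^0: L=1 ×9, L=3 ×10, L=5 ×1
  A^-2: L=2 ×12, L=4 ×3
  A^-4: L=3 ×6
  A^-6: L=4 ×1
Each group contributes A^e * Σ count * d^(L-1):
Powers of d = -A^2 - A^-2: d^2 = A^4 + 2 + A^-4; d^3 = -A^6 - 3*A^2 - 3*A^-2 - A^-6; d^4 = A^8 + 4*A^4 + 6 + 4*A^-4 + A^-8.
  A^6 * (d^3) = -A^12 - 3*A^8 - 3*A^4 - 1
  A^4 * (6*d^2) = 6*A^8 + 12*A^4 + 6
  A^2 * (12*d + 3*d^3) = -3*A^8 - 21*A^4 - 21 - 3*A^-4
  A^0 * (9 + 10*d^2 + d^4) = A^8 + 14*A^4 + 35 + 14*A^-4 + A^-8
  A^-2 * (12*d + 3*d^3) = -3*A^4 - 21 - 21*A^-4 - 3*A^-8
  A^-4 * (6*d^2) = 6 + 12*A^-4 + 6*A^-8
  A^-6 * (d^3) = -1 - 3*A^-4 - 3*A^-8 - A^-12
Summing the groups: <K> = -A^12 + A^8 - A^4 + 3 - A^-4 + A^-8 - A^-12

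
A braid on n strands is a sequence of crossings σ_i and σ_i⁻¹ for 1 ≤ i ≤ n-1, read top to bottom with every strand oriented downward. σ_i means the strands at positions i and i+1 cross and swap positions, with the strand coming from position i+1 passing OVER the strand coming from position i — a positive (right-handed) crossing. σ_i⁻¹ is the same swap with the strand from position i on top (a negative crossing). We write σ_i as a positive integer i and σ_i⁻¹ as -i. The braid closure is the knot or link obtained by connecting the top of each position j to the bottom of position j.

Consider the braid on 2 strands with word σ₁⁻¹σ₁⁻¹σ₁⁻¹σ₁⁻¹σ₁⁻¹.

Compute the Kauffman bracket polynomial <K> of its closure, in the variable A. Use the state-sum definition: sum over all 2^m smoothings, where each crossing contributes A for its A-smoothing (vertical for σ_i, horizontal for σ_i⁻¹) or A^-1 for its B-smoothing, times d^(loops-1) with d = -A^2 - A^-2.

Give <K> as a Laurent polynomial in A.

A^13 - A^9 + A^5 - A - A^-7

Derivation:
Braid: s1^-1 s1^-1 s1^-1 s1^-1 s1^-1 on 2 strands, 5 crossings.
Writhe w = (#positive) - (#negative) = 0 - 5 = -5.
State-sum expansion of <K>. There are 2^5 = 32 states.
For each crossing: s=0 is the vertical smoothing, s=1 horizontal. Crossing k contributes A^(sign_k * (1 - 2*s_k)); loop factor d = -A^2 - A^-2.
  state 00000: A-exp=-5, loops=2, term = A^-5 * d^1
  state 00001: A-exp=-3, loops=1, term = A^-3 * d^0
  state 00010: A-exp=-3, loops=1, term = A^-3 * d^0
  state 00011: A-exp=-1, loops=2, term = A^-1 * d^1
  state 00100: A-exp=-3, loops=1, term = A^-3 * d^0
  state 00101: A-exp=-1, loops=2, term = A^-1 * d^1
  state 00110: A-exp=-1, loops=2, term = A^-1 * d^1
  state 00111: A-exp=+1, loops=3, term = A^1 * d^2
  state 01000: A-exp=-3, loops=1, term = A^-3 * d^0
  state 01001: A-exp=-1, loops=2, term = A^-1 * d^1
  state 01010: A-exp=-1, loops=2, term = A^-1 * d^1
  state 01011: A-exp=+1, loops=3, term = A^1 * d^2
  state 01100: A-exp=-1, loops=2, term = A^-1 * d^1
  state 01101: A-exp=+1, loops=3, term = A^1 * d^2
  state 01110: A-exp=+1, loops=3, term = A^1 * d^2
  state 01111: A-exp=+3, loops=4, term = A^3 * d^3
  state 10000: A-exp=-3, loops=1, term = A^-3 * d^0
  state 10001: A-exp=-1, loops=2, term = A^-1 * d^1
  state 10010: A-exp=-1, loops=2, term = A^-1 * d^1
  state 10011: A-exp=+1, loops=3, term = A^1 * d^2
  state 10100: A-exp=-1, loops=2, term = A^-1 * d^1
  state 10101: A-exp=+1, loops=3, term = A^1 * d^2
  state 10110: A-exp=+1, loops=3, term = A^1 * d^2
  state 10111: A-exp=+3, loops=4, term = A^3 * d^3
  state 11000: A-exp=-1, loops=2, term = A^-1 * d^1
  state 11001: A-exp=+1, loops=3, term = A^1 * d^2
  state 11010: A-exp=+1, loops=3, term = A^1 * d^2
  state 11011: A-exp=+3, loops=4, term = A^3 * d^3
  state 11100: A-exp=+1, loops=3, term = A^1 * d^2
  state 11101: A-exp=+3, loops=4, term = A^3 * d^3
  state 11110: A-exp=+3, loops=4, term = A^3 * d^3
  state 11111: A-exp=+5, loops=5, term = A^5 * d^4
Collect the terms by A-exponent (count of states per loop number):
Powers of d = -A^2 - A^-2: d^2 = A^4 + 2 + A^-4; d^3 = -A^6 - 3*A^2 - 3*A^-2 - A^-6; d^4 = A^8 + 4*A^4 + 6 + 4*A^-4 + A^-8.
  A^5 * (d^4) = A^13 + 4*A^9 + 6*A^5 + 4*A + A^-3
  A^3 * (5*d^3) = -5*A^9 - 15*A^5 - 15*A - 5*A^-3
  A^1 * (10*d^2) = 10*A^5 + 20*A + 10*A^-3
  A^-1 * (10*d) = -10*A - 10*A^-3
  A^-3 * (5) = 5*A^-3
  A^-5 * (d) = -A^-3 - A^-7
Summing the groups: <K> = A^13 - A^9 + A^5 - A - A^-7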